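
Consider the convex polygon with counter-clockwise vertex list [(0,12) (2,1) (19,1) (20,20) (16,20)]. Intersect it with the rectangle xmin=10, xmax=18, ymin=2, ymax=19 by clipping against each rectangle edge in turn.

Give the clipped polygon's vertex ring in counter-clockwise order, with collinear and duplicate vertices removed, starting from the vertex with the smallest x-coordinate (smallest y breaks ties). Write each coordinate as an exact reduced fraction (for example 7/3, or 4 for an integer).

1. After x ≥ 10: [(10,17) (10,1) (19,1) (20,20) (16,20)]
2. After x ≤ 18: [(10,17) (10,1) (18,1) (18,20) (16,20)]
3. After y ≥ 2: [(10,17) (10,2) (18,2) (18,20) (16,20)]
4. After y ≤ 19: [(14,19) (10,17) (10,2) (18,2) (18,19)]
5. Canonical ring: [(10,2) (18,2) (18,19) (14,19) (10,17)]

Clipped polygon: [(10,2) (18,2) (18,19) (14,19) (10,17)]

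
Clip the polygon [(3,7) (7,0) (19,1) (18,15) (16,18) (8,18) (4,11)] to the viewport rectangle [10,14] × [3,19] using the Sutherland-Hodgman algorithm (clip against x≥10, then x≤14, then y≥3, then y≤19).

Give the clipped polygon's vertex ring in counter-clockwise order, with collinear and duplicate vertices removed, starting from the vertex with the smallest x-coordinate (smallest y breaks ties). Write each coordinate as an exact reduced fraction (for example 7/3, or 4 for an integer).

Clipped polygon: [(10,3) (14,3) (14,18) (10,18)]

1. After x ≥ 10: [(10,1/4) (19,1) (18,15) (16,18) (10,18)]
2. After x ≤ 14: [(10,1/4) (14,7/12) (14,18) (10,18)]
3. After y ≥ 3: [(10,3) (14,3) (14,18) (10,18)]
4. After y ≤ 19: [(10,3) (14,3) (14,18) (10,18)]
5. Canonical ring: [(10,3) (14,3) (14,18) (10,18)]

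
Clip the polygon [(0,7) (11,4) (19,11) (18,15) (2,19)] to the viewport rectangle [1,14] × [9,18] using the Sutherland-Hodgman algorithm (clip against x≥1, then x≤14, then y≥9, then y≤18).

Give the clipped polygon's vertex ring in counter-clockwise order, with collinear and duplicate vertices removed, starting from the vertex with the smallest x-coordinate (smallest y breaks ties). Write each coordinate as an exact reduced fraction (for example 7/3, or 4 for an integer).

Clipped polygon: [(1,9) (14,9) (14,16) (6,18) (11/6,18) (1,13)]

1. After x ≥ 1: [(1,13) (1,74/11) (11,4) (19,11) (18,15) (2,19)]
2. After x ≤ 14: [(1,13) (1,74/11) (11,4) (14,53/8) (14,16) (2,19)]
3. After y ≥ 9: [(1,13) (1,9) (14,9) (14,16) (2,19)]
4. After y ≤ 18: [(11/6,18) (1,13) (1,9) (14,9) (14,16) (6,18)]
5. Canonical ring: [(1,9) (14,9) (14,16) (6,18) (11/6,18) (1,13)]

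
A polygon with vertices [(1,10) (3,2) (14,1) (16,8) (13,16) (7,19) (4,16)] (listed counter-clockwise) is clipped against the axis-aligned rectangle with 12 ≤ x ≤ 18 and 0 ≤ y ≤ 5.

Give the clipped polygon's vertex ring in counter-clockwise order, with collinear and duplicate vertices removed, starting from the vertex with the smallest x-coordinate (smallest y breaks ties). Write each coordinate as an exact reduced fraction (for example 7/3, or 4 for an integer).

Clipped polygon: [(12,13/11) (14,1) (106/7,5) (12,5)]

1. After x ≥ 12: [(12,13/11) (14,1) (16,8) (13,16) (12,33/2)]
2. After x ≤ 18: [(12,13/11) (14,1) (16,8) (13,16) (12,33/2)]
3. After y ≥ 0: [(12,13/11) (14,1) (16,8) (13,16) (12,33/2)]
4. After y ≤ 5: [(12,5) (12,13/11) (14,1) (106/7,5)]
5. Canonical ring: [(12,13/11) (14,1) (106/7,5) (12,5)]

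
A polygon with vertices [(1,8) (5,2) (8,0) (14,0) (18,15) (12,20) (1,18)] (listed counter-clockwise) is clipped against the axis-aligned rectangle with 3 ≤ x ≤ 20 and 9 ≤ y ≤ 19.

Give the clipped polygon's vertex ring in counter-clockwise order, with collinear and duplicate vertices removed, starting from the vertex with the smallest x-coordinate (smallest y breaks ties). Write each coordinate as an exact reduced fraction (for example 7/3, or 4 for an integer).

Clipped polygon: [(3,9) (82/5,9) (18,15) (66/5,19) (13/2,19) (3,202/11)]

1. After x ≥ 3: [(3,5) (5,2) (8,0) (14,0) (18,15) (12,20) (3,202/11)]
2. After x ≤ 20: [(3,5) (5,2) (8,0) (14,0) (18,15) (12,20) (3,202/11)]
3. After y ≥ 9: [(3,9) (82/5,9) (18,15) (12,20) (3,202/11)]
4. After y ≤ 19: [(3,9) (82/5,9) (18,15) (66/5,19) (13/2,19) (3,202/11)]
5. Canonical ring: [(3,9) (82/5,9) (18,15) (66/5,19) (13/2,19) (3,202/11)]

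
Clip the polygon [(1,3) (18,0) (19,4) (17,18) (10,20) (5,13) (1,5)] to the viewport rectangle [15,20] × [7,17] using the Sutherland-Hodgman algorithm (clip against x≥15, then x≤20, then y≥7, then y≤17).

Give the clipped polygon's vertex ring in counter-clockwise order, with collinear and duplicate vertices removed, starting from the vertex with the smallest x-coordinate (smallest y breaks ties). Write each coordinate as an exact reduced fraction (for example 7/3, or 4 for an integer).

1. After x ≥ 15: [(15,9/17) (18,0) (19,4) (17,18) (15,130/7)]
2. After x ≤ 20: [(15,9/17) (18,0) (19,4) (17,18) (15,130/7)]
3. After y ≥ 7: [(15,7) (130/7,7) (17,18) (15,130/7)]
4. After y ≤ 17: [(15,17) (15,7) (130/7,7) (120/7,17)]
5. Canonical ring: [(15,7) (130/7,7) (120/7,17) (15,17)]

Clipped polygon: [(15,7) (130/7,7) (120/7,17) (15,17)]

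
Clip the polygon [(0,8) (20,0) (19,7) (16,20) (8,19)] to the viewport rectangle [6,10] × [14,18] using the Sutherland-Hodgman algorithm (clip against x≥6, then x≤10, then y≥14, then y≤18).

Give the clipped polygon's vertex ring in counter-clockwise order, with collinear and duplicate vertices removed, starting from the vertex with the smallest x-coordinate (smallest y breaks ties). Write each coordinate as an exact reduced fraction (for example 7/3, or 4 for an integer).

1. After x ≥ 6: [(6,65/4) (6,28/5) (20,0) (19,7) (16,20) (8,19)]
2. After x ≤ 10: [(6,65/4) (6,28/5) (10,4) (10,77/4) (8,19)]
3. After y ≥ 14: [(6,65/4) (6,14) (10,14) (10,77/4) (8,19)]
4. After y ≤ 18: [(80/11,18) (6,65/4) (6,14) (10,14) (10,18)]
5. Canonical ring: [(6,14) (10,14) (10,18) (80/11,18) (6,65/4)]

Clipped polygon: [(6,14) (10,14) (10,18) (80/11,18) (6,65/4)]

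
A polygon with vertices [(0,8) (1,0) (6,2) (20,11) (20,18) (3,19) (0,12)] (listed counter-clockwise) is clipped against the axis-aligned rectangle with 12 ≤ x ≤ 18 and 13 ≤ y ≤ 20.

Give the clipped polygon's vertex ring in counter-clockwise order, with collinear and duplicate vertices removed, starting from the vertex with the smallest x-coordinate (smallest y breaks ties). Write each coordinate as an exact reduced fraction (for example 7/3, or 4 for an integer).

1. After x ≥ 12: [(12,41/7) (20,11) (20,18) (12,314/17)]
2. After x ≤ 18: [(12,41/7) (18,68/7) (18,308/17) (12,314/17)]
3. After y ≥ 13: [(12,13) (18,13) (18,308/17) (12,314/17)]
4. After y ≤ 20: [(12,13) (18,13) (18,308/17) (12,314/17)]
5. Canonical ring: [(12,13) (18,13) (18,308/17) (12,314/17)]

Clipped polygon: [(12,13) (18,13) (18,308/17) (12,314/17)]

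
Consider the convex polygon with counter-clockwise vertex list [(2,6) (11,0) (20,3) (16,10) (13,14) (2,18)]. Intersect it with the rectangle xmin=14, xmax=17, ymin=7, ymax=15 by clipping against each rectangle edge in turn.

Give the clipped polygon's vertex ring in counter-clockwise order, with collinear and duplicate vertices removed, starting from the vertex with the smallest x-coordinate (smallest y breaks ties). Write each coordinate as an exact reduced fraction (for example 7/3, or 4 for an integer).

1. After x ≥ 14: [(14,1) (20,3) (16,10) (14,38/3)]
2. After x ≤ 17: [(14,1) (17,2) (17,33/4) (16,10) (14,38/3)]
3. After y ≥ 7: [(14,7) (17,7) (17,33/4) (16,10) (14,38/3)]
4. After y ≤ 15: [(14,7) (17,7) (17,33/4) (16,10) (14,38/3)]
5. Canonical ring: [(14,7) (17,7) (17,33/4) (16,10) (14,38/3)]

Clipped polygon: [(14,7) (17,7) (17,33/4) (16,10) (14,38/3)]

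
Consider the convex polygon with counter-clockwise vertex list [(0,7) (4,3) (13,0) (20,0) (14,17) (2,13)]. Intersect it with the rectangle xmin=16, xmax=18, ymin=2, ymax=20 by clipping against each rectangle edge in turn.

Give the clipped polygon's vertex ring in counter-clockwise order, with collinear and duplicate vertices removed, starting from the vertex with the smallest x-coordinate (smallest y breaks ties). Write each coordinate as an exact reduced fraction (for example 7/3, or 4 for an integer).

Clipped polygon: [(16,2) (18,2) (18,17/3) (16,34/3)]

1. After x ≥ 16: [(16,0) (20,0) (16,34/3)]
2. After x ≤ 18: [(16,0) (18,0) (18,17/3) (16,34/3)]
3. After y ≥ 2: [(16,2) (18,2) (18,17/3) (16,34/3)]
4. After y ≤ 20: [(16,2) (18,2) (18,17/3) (16,34/3)]
5. Canonical ring: [(16,2) (18,2) (18,17/3) (16,34/3)]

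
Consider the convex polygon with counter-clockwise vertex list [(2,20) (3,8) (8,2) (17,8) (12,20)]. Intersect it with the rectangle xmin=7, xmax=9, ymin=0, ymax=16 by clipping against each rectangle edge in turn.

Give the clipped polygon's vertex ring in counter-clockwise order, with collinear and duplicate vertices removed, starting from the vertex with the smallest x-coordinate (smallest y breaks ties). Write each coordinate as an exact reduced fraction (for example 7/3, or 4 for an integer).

1. After x ≥ 7: [(7,20) (7,16/5) (8,2) (17,8) (12,20)]
2. After x ≤ 9: [(9,20) (7,20) (7,16/5) (8,2) (9,8/3)]
3. After y ≥ 0: [(9,20) (7,20) (7,16/5) (8,2) (9,8/3)]
4. After y ≤ 16: [(9,16) (7,16) (7,16/5) (8,2) (9,8/3)]
5. Canonical ring: [(7,16/5) (8,2) (9,8/3) (9,16) (7,16)]

Clipped polygon: [(7,16/5) (8,2) (9,8/3) (9,16) (7,16)]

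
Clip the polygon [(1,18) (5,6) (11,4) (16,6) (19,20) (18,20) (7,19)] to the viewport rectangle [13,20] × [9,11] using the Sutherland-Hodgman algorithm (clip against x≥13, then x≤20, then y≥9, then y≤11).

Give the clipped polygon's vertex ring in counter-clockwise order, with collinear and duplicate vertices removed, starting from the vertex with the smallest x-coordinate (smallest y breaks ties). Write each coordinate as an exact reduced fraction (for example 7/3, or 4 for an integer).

1. After x ≥ 13: [(13,24/5) (16,6) (19,20) (18,20) (13,215/11)]
2. After x ≤ 20: [(13,24/5) (16,6) (19,20) (18,20) (13,215/11)]
3. After y ≥ 9: [(13,9) (233/14,9) (19,20) (18,20) (13,215/11)]
4. After y ≤ 11: [(13,11) (13,9) (233/14,9) (239/14,11)]
5. Canonical ring: [(13,9) (233/14,9) (239/14,11) (13,11)]

Clipped polygon: [(13,9) (233/14,9) (239/14,11) (13,11)]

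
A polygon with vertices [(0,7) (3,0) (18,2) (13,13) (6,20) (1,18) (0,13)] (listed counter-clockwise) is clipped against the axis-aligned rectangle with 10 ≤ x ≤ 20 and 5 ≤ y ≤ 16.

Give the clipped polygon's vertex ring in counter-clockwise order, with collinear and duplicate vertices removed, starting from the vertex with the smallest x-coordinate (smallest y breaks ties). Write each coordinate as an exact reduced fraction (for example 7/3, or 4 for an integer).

1. After x ≥ 10: [(10,14/15) (18,2) (13,13) (10,16)]
2. After x ≤ 20: [(10,14/15) (18,2) (13,13) (10,16)]
3. After y ≥ 5: [(10,5) (183/11,5) (13,13) (10,16)]
4. After y ≤ 16: [(10,5) (183/11,5) (13,13) (10,16)]
5. Canonical ring: [(10,5) (183/11,5) (13,13) (10,16)]

Clipped polygon: [(10,5) (183/11,5) (13,13) (10,16)]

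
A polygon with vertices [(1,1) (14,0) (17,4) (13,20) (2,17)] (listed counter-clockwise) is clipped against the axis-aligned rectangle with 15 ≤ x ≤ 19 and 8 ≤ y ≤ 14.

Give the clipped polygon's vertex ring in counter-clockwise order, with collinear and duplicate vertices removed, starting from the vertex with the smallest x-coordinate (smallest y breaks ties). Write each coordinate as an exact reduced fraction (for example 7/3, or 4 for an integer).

Clipped polygon: [(15,8) (16,8) (15,12)]

1. After x ≥ 15: [(15,4/3) (17,4) (15,12)]
2. After x ≤ 19: [(15,4/3) (17,4) (15,12)]
3. After y ≥ 8: [(15,8) (16,8) (15,12)]
4. After y ≤ 14: [(15,8) (16,8) (15,12)]
5. Canonical ring: [(15,8) (16,8) (15,12)]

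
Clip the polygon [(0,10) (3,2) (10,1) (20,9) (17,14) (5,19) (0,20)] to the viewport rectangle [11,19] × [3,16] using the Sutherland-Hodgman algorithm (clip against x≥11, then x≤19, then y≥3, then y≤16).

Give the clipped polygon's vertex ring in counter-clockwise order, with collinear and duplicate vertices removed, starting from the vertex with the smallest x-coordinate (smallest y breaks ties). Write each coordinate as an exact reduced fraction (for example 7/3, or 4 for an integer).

1. After x ≥ 11: [(11,9/5) (20,9) (17,14) (11,33/2)]
2. After x ≤ 19: [(11,9/5) (19,41/5) (19,32/3) (17,14) (11,33/2)]
3. After y ≥ 3: [(11,3) (25/2,3) (19,41/5) (19,32/3) (17,14) (11,33/2)]
4. After y ≤ 16: [(11,16) (11,3) (25/2,3) (19,41/5) (19,32/3) (17,14) (61/5,16)]
5. Canonical ring: [(11,3) (25/2,3) (19,41/5) (19,32/3) (17,14) (61/5,16) (11,16)]

Clipped polygon: [(11,3) (25/2,3) (19,41/5) (19,32/3) (17,14) (61/5,16) (11,16)]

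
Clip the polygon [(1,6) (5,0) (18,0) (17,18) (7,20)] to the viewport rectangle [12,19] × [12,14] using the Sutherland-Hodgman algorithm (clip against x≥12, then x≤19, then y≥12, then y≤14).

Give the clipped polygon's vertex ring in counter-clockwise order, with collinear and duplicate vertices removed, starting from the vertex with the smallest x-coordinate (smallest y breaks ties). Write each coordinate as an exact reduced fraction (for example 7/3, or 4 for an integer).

1. After x ≥ 12: [(12,0) (18,0) (17,18) (12,19)]
2. After x ≤ 19: [(12,0) (18,0) (17,18) (12,19)]
3. After y ≥ 12: [(12,12) (52/3,12) (17,18) (12,19)]
4. After y ≤ 14: [(12,14) (12,12) (52/3,12) (155/9,14)]
5. Canonical ring: [(12,12) (52/3,12) (155/9,14) (12,14)]

Clipped polygon: [(12,12) (52/3,12) (155/9,14) (12,14)]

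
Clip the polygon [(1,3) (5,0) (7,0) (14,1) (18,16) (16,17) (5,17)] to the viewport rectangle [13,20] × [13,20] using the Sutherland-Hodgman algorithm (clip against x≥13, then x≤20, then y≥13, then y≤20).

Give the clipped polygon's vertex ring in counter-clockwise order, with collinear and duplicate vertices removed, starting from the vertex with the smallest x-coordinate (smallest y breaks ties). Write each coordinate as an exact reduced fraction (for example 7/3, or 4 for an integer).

1. After x ≥ 13: [(13,6/7) (14,1) (18,16) (16,17) (13,17)]
2. After x ≤ 20: [(13,6/7) (14,1) (18,16) (16,17) (13,17)]
3. After y ≥ 13: [(13,13) (86/5,13) (18,16) (16,17) (13,17)]
4. After y ≤ 20: [(13,13) (86/5,13) (18,16) (16,17) (13,17)]
5. Canonical ring: [(13,13) (86/5,13) (18,16) (16,17) (13,17)]

Clipped polygon: [(13,13) (86/5,13) (18,16) (16,17) (13,17)]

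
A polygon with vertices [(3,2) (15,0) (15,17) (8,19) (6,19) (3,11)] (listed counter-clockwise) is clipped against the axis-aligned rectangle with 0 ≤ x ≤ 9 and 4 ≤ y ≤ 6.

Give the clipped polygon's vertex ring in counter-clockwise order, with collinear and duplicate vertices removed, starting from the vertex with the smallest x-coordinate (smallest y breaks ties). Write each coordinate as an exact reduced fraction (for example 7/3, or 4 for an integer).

Clipped polygon: [(3,4) (9,4) (9,6) (3,6)]

1. After x ≥ 0: [(3,2) (15,0) (15,17) (8,19) (6,19) (3,11)]
2. After x ≤ 9: [(3,2) (9,1) (9,131/7) (8,19) (6,19) (3,11)]
3. After y ≥ 4: [(3,4) (9,4) (9,131/7) (8,19) (6,19) (3,11)]
4. After y ≤ 6: [(3,6) (3,4) (9,4) (9,6)]
5. Canonical ring: [(3,4) (9,4) (9,6) (3,6)]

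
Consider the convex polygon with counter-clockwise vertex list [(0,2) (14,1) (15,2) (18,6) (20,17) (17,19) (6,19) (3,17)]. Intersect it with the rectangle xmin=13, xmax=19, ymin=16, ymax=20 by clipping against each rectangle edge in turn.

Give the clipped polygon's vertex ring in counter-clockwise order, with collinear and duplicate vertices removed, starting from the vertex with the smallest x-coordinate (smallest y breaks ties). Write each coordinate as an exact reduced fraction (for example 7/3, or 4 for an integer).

1. After x ≥ 13: [(13,15/14) (14,1) (15,2) (18,6) (20,17) (17,19) (13,19)]
2. After x ≤ 19: [(13,15/14) (14,1) (15,2) (18,6) (19,23/2) (19,53/3) (17,19) (13,19)]
3. After y ≥ 16: [(13,16) (19,16) (19,53/3) (17,19) (13,19)]
4. After y ≤ 20: [(13,16) (19,16) (19,53/3) (17,19) (13,19)]
5. Canonical ring: [(13,16) (19,16) (19,53/3) (17,19) (13,19)]

Clipped polygon: [(13,16) (19,16) (19,53/3) (17,19) (13,19)]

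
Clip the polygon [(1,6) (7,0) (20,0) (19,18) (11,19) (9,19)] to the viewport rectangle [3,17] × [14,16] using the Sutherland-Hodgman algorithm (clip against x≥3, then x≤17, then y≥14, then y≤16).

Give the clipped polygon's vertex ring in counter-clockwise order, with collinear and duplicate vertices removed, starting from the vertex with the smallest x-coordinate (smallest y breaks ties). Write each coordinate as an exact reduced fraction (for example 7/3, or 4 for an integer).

1. After x ≥ 3: [(3,37/4) (3,4) (7,0) (20,0) (19,18) (11,19) (9,19)]
2. After x ≤ 17: [(3,37/4) (3,4) (7,0) (17,0) (17,73/4) (11,19) (9,19)]
3. After y ≥ 14: [(77/13,14) (17,14) (17,73/4) (11,19) (9,19)]
4. After y ≤ 16: [(93/13,16) (77/13,14) (17,14) (17,16)]
5. Canonical ring: [(77/13,14) (17,14) (17,16) (93/13,16)]

Clipped polygon: [(77/13,14) (17,14) (17,16) (93/13,16)]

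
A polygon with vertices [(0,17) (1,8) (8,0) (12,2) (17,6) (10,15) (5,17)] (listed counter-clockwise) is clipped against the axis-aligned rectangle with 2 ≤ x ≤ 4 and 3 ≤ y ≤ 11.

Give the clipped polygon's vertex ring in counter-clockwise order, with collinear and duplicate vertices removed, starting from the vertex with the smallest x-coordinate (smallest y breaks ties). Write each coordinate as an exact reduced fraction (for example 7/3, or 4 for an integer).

1. After x ≥ 2: [(2,17) (2,48/7) (8,0) (12,2) (17,6) (10,15) (5,17)]
2. After x ≤ 4: [(4,17) (2,17) (2,48/7) (4,32/7)]
3. After y ≥ 3: [(4,17) (2,17) (2,48/7) (4,32/7)]
4. After y ≤ 11: [(4,11) (2,11) (2,48/7) (4,32/7)]
5. Canonical ring: [(2,48/7) (4,32/7) (4,11) (2,11)]

Clipped polygon: [(2,48/7) (4,32/7) (4,11) (2,11)]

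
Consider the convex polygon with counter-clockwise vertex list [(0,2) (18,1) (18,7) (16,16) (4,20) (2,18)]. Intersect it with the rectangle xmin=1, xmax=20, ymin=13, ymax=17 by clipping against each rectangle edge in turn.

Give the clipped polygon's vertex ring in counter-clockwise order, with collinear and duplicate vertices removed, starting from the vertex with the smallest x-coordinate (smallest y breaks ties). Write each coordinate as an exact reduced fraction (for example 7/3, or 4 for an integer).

1. After x ≥ 1: [(1,10) (1,35/18) (18,1) (18,7) (16,16) (4,20) (2,18)]
2. After x ≤ 20: [(1,10) (1,35/18) (18,1) (18,7) (16,16) (4,20) (2,18)]
3. After y ≥ 13: [(11/8,13) (50/3,13) (16,16) (4,20) (2,18)]
4. After y ≤ 17: [(15/8,17) (11/8,13) (50/3,13) (16,16) (13,17)]
5. Canonical ring: [(11/8,13) (50/3,13) (16,16) (13,17) (15/8,17)]

Clipped polygon: [(11/8,13) (50/3,13) (16,16) (13,17) (15/8,17)]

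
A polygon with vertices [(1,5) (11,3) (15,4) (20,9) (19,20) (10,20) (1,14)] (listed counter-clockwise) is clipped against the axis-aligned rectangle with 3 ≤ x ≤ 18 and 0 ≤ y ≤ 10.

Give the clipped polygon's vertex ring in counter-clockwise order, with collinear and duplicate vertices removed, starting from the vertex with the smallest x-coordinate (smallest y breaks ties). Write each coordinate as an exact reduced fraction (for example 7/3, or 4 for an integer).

1. After x ≥ 3: [(3,23/5) (11,3) (15,4) (20,9) (19,20) (10,20) (3,46/3)]
2. After x ≤ 18: [(3,23/5) (11,3) (15,4) (18,7) (18,20) (10,20) (3,46/3)]
3. After y ≥ 0: [(3,23/5) (11,3) (15,4) (18,7) (18,20) (10,20) (3,46/3)]
4. After y ≤ 10: [(3,10) (3,23/5) (11,3) (15,4) (18,7) (18,10)]
5. Canonical ring: [(3,23/5) (11,3) (15,4) (18,7) (18,10) (3,10)]

Clipped polygon: [(3,23/5) (11,3) (15,4) (18,7) (18,10) (3,10)]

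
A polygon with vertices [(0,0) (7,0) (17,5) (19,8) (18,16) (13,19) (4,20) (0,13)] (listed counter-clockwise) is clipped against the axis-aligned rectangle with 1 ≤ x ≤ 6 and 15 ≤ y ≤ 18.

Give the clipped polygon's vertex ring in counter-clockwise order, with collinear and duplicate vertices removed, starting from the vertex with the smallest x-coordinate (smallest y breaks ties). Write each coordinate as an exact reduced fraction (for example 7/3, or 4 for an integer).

Clipped polygon: [(8/7,15) (6,15) (6,18) (20/7,18)]

1. After x ≥ 1: [(1,0) (7,0) (17,5) (19,8) (18,16) (13,19) (4,20) (1,59/4)]
2. After x ≤ 6: [(1,0) (6,0) (6,178/9) (4,20) (1,59/4)]
3. After y ≥ 15: [(6,15) (6,178/9) (4,20) (8/7,15)]
4. After y ≤ 18: [(6,15) (6,18) (20/7,18) (8/7,15)]
5. Canonical ring: [(8/7,15) (6,15) (6,18) (20/7,18)]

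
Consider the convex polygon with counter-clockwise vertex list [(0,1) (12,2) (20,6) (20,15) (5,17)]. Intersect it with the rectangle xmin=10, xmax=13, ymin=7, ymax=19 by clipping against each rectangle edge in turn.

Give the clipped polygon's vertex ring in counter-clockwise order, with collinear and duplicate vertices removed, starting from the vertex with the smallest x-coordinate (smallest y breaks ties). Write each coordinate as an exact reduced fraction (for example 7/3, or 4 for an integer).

1. After x ≥ 10: [(10,11/6) (12,2) (20,6) (20,15) (10,49/3)]
2. After x ≤ 13: [(10,11/6) (12,2) (13,5/2) (13,239/15) (10,49/3)]
3. After y ≥ 7: [(10,7) (13,7) (13,239/15) (10,49/3)]
4. After y ≤ 19: [(10,7) (13,7) (13,239/15) (10,49/3)]
5. Canonical ring: [(10,7) (13,7) (13,239/15) (10,49/3)]

Clipped polygon: [(10,7) (13,7) (13,239/15) (10,49/3)]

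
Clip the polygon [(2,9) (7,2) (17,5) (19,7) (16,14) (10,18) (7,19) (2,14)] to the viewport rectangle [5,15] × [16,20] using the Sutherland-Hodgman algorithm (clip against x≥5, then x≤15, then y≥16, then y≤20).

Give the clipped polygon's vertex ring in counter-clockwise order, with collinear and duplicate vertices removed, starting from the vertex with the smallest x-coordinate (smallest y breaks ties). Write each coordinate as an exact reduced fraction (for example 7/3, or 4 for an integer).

1. After x ≥ 5: [(5,24/5) (7,2) (17,5) (19,7) (16,14) (10,18) (7,19) (5,17)]
2. After x ≤ 15: [(5,24/5) (7,2) (15,22/5) (15,44/3) (10,18) (7,19) (5,17)]
3. After y ≥ 16: [(5,16) (13,16) (10,18) (7,19) (5,17)]
4. After y ≤ 20: [(5,16) (13,16) (10,18) (7,19) (5,17)]
5. Canonical ring: [(5,16) (13,16) (10,18) (7,19) (5,17)]

Clipped polygon: [(5,16) (13,16) (10,18) (7,19) (5,17)]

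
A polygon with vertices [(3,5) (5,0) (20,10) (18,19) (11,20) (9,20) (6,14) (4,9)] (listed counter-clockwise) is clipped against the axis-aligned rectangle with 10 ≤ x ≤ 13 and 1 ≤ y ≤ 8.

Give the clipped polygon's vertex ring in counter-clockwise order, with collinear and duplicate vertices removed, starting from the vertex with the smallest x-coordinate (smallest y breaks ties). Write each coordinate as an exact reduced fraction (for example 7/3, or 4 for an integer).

Clipped polygon: [(10,10/3) (13,16/3) (13,8) (10,8)]

1. After x ≥ 10: [(10,10/3) (20,10) (18,19) (11,20) (10,20)]
2. After x ≤ 13: [(10,10/3) (13,16/3) (13,138/7) (11,20) (10,20)]
3. After y ≥ 1: [(10,10/3) (13,16/3) (13,138/7) (11,20) (10,20)]
4. After y ≤ 8: [(10,8) (10,10/3) (13,16/3) (13,8)]
5. Canonical ring: [(10,10/3) (13,16/3) (13,8) (10,8)]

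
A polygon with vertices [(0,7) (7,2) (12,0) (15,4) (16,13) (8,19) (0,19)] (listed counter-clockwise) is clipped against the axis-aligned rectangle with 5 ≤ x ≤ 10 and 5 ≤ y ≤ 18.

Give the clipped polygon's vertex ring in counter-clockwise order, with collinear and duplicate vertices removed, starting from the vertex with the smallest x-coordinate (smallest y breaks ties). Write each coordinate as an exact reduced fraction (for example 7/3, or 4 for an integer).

1. After x ≥ 5: [(5,24/7) (7,2) (12,0) (15,4) (16,13) (8,19) (5,19)]
2. After x ≤ 10: [(5,24/7) (7,2) (10,4/5) (10,35/2) (8,19) (5,19)]
3. After y ≥ 5: [(5,5) (10,5) (10,35/2) (8,19) (5,19)]
4. After y ≤ 18: [(5,18) (5,5) (10,5) (10,35/2) (28/3,18)]
5. Canonical ring: [(5,5) (10,5) (10,35/2) (28/3,18) (5,18)]

Clipped polygon: [(5,5) (10,5) (10,35/2) (28/3,18) (5,18)]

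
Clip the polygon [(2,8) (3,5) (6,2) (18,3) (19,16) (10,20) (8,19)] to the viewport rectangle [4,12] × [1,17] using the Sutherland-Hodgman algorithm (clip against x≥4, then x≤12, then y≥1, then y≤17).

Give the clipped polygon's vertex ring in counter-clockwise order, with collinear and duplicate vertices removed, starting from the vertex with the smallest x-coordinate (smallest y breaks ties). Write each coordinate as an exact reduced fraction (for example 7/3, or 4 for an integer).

1. After x ≥ 4: [(4,35/3) (4,4) (6,2) (18,3) (19,16) (10,20) (8,19)]
2. After x ≤ 12: [(4,35/3) (4,4) (6,2) (12,5/2) (12,172/9) (10,20) (8,19)]
3. After y ≥ 1: [(4,35/3) (4,4) (6,2) (12,5/2) (12,172/9) (10,20) (8,19)]
4. After y ≤ 17: [(76/11,17) (4,35/3) (4,4) (6,2) (12,5/2) (12,17)]
5. Canonical ring: [(4,4) (6,2) (12,5/2) (12,17) (76/11,17) (4,35/3)]

Clipped polygon: [(4,4) (6,2) (12,5/2) (12,17) (76/11,17) (4,35/3)]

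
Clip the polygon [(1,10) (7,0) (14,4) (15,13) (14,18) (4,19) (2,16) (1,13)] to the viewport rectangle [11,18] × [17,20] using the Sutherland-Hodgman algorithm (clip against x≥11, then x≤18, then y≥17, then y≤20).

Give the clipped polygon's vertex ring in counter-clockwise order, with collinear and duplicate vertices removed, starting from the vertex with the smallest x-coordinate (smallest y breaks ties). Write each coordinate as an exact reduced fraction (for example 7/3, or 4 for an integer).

Clipped polygon: [(11,17) (71/5,17) (14,18) (11,183/10)]

1. After x ≥ 11: [(11,16/7) (14,4) (15,13) (14,18) (11,183/10)]
2. After x ≤ 18: [(11,16/7) (14,4) (15,13) (14,18) (11,183/10)]
3. After y ≥ 17: [(11,17) (71/5,17) (14,18) (11,183/10)]
4. After y ≤ 20: [(11,17) (71/5,17) (14,18) (11,183/10)]
5. Canonical ring: [(11,17) (71/5,17) (14,18) (11,183/10)]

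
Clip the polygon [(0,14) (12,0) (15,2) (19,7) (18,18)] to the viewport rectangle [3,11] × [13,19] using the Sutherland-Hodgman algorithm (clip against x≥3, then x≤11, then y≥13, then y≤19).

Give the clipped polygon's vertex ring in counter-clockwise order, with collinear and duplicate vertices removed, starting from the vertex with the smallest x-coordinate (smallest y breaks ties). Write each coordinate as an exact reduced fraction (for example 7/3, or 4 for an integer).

Clipped polygon: [(3,13) (11,13) (11,148/9) (3,44/3)]

1. After x ≥ 3: [(3,44/3) (3,21/2) (12,0) (15,2) (19,7) (18,18)]
2. After x ≤ 11: [(11,148/9) (3,44/3) (3,21/2) (11,7/6)]
3. After y ≥ 13: [(11,13) (11,148/9) (3,44/3) (3,13)]
4. After y ≤ 19: [(11,13) (11,148/9) (3,44/3) (3,13)]
5. Canonical ring: [(3,13) (11,13) (11,148/9) (3,44/3)]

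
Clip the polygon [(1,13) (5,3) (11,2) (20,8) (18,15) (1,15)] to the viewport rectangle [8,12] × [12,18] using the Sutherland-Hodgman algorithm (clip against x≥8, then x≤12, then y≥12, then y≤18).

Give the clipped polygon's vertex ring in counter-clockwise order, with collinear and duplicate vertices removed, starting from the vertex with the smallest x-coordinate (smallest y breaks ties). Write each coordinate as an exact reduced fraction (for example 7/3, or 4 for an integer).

1. After x ≥ 8: [(8,5/2) (11,2) (20,8) (18,15) (8,15)]
2. After x ≤ 12: [(8,5/2) (11,2) (12,8/3) (12,15) (8,15)]
3. After y ≥ 12: [(8,12) (12,12) (12,15) (8,15)]
4. After y ≤ 18: [(8,12) (12,12) (12,15) (8,15)]
5. Canonical ring: [(8,12) (12,12) (12,15) (8,15)]

Clipped polygon: [(8,12) (12,12) (12,15) (8,15)]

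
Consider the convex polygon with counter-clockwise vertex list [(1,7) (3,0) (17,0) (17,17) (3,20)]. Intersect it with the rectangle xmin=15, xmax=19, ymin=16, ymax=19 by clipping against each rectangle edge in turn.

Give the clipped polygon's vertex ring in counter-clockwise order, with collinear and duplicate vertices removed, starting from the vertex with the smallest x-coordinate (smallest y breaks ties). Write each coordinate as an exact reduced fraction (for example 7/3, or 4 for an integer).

1. After x ≥ 15: [(15,0) (17,0) (17,17) (15,122/7)]
2. After x ≤ 19: [(15,0) (17,0) (17,17) (15,122/7)]
3. After y ≥ 16: [(15,16) (17,16) (17,17) (15,122/7)]
4. After y ≤ 19: [(15,16) (17,16) (17,17) (15,122/7)]
5. Canonical ring: [(15,16) (17,16) (17,17) (15,122/7)]

Clipped polygon: [(15,16) (17,16) (17,17) (15,122/7)]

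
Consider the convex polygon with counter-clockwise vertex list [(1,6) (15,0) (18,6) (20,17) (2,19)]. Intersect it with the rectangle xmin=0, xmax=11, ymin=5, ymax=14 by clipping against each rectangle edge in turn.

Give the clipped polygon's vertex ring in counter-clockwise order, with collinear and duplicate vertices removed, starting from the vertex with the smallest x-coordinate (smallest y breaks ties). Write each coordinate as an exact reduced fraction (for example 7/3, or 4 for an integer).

Clipped polygon: [(1,6) (10/3,5) (11,5) (11,14) (21/13,14)]

1. After x ≥ 0: [(1,6) (15,0) (18,6) (20,17) (2,19)]
2. After x ≤ 11: [(1,6) (11,12/7) (11,18) (2,19)]
3. After y ≥ 5: [(1,6) (10/3,5) (11,5) (11,18) (2,19)]
4. After y ≤ 14: [(21/13,14) (1,6) (10/3,5) (11,5) (11,14)]
5. Canonical ring: [(1,6) (10/3,5) (11,5) (11,14) (21/13,14)]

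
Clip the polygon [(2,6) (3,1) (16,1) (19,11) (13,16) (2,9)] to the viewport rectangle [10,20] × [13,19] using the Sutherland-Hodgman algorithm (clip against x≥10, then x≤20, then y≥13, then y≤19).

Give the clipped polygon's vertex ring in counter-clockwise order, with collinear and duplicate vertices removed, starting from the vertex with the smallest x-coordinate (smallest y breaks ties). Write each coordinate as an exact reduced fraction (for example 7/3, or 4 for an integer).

1. After x ≥ 10: [(10,1) (16,1) (19,11) (13,16) (10,155/11)]
2. After x ≤ 20: [(10,1) (16,1) (19,11) (13,16) (10,155/11)]
3. After y ≥ 13: [(10,13) (83/5,13) (13,16) (10,155/11)]
4. After y ≤ 19: [(10,13) (83/5,13) (13,16) (10,155/11)]
5. Canonical ring: [(10,13) (83/5,13) (13,16) (10,155/11)]

Clipped polygon: [(10,13) (83/5,13) (13,16) (10,155/11)]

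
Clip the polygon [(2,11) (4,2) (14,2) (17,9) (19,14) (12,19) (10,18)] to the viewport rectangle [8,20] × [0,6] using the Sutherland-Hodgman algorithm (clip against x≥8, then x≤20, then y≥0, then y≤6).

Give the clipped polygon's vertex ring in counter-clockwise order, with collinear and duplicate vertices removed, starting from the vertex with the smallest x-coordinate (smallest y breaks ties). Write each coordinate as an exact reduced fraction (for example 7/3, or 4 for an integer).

1. After x ≥ 8: [(8,65/4) (8,2) (14,2) (17,9) (19,14) (12,19) (10,18)]
2. After x ≤ 20: [(8,65/4) (8,2) (14,2) (17,9) (19,14) (12,19) (10,18)]
3. After y ≥ 0: [(8,65/4) (8,2) (14,2) (17,9) (19,14) (12,19) (10,18)]
4. After y ≤ 6: [(8,6) (8,2) (14,2) (110/7,6)]
5. Canonical ring: [(8,2) (14,2) (110/7,6) (8,6)]

Clipped polygon: [(8,2) (14,2) (110/7,6) (8,6)]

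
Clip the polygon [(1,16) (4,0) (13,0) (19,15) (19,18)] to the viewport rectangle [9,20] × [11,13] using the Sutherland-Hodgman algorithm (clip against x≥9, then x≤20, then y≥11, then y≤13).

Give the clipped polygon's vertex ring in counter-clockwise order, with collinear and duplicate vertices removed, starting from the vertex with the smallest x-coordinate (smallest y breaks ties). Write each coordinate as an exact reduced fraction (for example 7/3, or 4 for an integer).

1. After x ≥ 9: [(9,152/9) (9,0) (13,0) (19,15) (19,18)]
2. After x ≤ 20: [(9,152/9) (9,0) (13,0) (19,15) (19,18)]
3. After y ≥ 11: [(9,152/9) (9,11) (87/5,11) (19,15) (19,18)]
4. After y ≤ 13: [(9,13) (9,11) (87/5,11) (91/5,13)]
5. Canonical ring: [(9,11) (87/5,11) (91/5,13) (9,13)]

Clipped polygon: [(9,11) (87/5,11) (91/5,13) (9,13)]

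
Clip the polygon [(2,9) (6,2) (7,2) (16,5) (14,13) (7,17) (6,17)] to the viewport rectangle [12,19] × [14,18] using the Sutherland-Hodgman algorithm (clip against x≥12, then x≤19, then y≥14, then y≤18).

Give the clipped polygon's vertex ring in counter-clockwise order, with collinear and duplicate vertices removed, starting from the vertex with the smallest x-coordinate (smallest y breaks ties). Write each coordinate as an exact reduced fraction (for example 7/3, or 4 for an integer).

1. After x ≥ 12: [(12,11/3) (16,5) (14,13) (12,99/7)]
2. After x ≤ 19: [(12,11/3) (16,5) (14,13) (12,99/7)]
3. After y ≥ 14: [(12,14) (49/4,14) (12,99/7)]
4. After y ≤ 18: [(12,14) (49/4,14) (12,99/7)]
5. Canonical ring: [(12,14) (49/4,14) (12,99/7)]

Clipped polygon: [(12,14) (49/4,14) (12,99/7)]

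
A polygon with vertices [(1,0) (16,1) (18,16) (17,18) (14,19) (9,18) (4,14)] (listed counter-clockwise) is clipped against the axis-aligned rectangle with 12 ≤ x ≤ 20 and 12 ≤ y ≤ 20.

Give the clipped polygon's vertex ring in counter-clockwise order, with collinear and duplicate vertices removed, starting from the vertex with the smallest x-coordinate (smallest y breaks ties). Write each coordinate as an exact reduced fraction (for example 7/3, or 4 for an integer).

Clipped polygon: [(12,12) (262/15,12) (18,16) (17,18) (14,19) (12,93/5)]

1. After x ≥ 12: [(12,11/15) (16,1) (18,16) (17,18) (14,19) (12,93/5)]
2. After x ≤ 20: [(12,11/15) (16,1) (18,16) (17,18) (14,19) (12,93/5)]
3. After y ≥ 12: [(12,12) (262/15,12) (18,16) (17,18) (14,19) (12,93/5)]
4. After y ≤ 20: [(12,12) (262/15,12) (18,16) (17,18) (14,19) (12,93/5)]
5. Canonical ring: [(12,12) (262/15,12) (18,16) (17,18) (14,19) (12,93/5)]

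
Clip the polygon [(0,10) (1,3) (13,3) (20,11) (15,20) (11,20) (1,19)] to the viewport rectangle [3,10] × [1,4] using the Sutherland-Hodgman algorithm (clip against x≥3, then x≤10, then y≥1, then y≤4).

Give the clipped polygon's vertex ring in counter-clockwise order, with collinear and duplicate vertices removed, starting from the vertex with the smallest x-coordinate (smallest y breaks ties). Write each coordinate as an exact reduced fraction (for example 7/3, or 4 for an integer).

1. After x ≥ 3: [(3,3) (13,3) (20,11) (15,20) (11,20) (3,96/5)]
2. After x ≤ 10: [(3,3) (10,3) (10,199/10) (3,96/5)]
3. After y ≥ 1: [(3,3) (10,3) (10,199/10) (3,96/5)]
4. After y ≤ 4: [(3,4) (3,3) (10,3) (10,4)]
5. Canonical ring: [(3,3) (10,3) (10,4) (3,4)]

Clipped polygon: [(3,3) (10,3) (10,4) (3,4)]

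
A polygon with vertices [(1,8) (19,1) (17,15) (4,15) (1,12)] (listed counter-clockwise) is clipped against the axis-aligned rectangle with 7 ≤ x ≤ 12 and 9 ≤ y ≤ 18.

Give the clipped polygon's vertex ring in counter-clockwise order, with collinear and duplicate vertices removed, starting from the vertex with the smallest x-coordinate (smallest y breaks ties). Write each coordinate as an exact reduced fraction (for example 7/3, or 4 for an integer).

1. After x ≥ 7: [(7,17/3) (19,1) (17,15) (7,15)]
2. After x ≤ 12: [(7,17/3) (12,67/18) (12,15) (7,15)]
3. After y ≥ 9: [(7,9) (12,9) (12,15) (7,15)]
4. After y ≤ 18: [(7,9) (12,9) (12,15) (7,15)]
5. Canonical ring: [(7,9) (12,9) (12,15) (7,15)]

Clipped polygon: [(7,9) (12,9) (12,15) (7,15)]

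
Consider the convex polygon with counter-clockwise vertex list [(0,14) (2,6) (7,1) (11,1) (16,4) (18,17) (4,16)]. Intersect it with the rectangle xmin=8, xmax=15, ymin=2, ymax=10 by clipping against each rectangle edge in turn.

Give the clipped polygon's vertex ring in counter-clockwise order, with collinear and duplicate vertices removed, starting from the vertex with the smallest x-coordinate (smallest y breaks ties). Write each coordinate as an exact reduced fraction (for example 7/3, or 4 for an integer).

Clipped polygon: [(8,2) (38/3,2) (15,17/5) (15,10) (8,10)]

1. After x ≥ 8: [(8,1) (11,1) (16,4) (18,17) (8,114/7)]
2. After x ≤ 15: [(8,1) (11,1) (15,17/5) (15,235/14) (8,114/7)]
3. After y ≥ 2: [(8,2) (38/3,2) (15,17/5) (15,235/14) (8,114/7)]
4. After y ≤ 10: [(8,10) (8,2) (38/3,2) (15,17/5) (15,10)]
5. Canonical ring: [(8,2) (38/3,2) (15,17/5) (15,10) (8,10)]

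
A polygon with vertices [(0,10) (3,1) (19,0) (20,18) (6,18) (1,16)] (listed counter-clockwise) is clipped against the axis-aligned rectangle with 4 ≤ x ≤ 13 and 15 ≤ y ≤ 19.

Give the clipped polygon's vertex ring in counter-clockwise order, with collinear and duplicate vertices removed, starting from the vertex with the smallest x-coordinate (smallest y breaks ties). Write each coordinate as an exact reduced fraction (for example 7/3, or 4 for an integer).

1. After x ≥ 4: [(4,15/16) (19,0) (20,18) (6,18) (4,86/5)]
2. After x ≤ 13: [(4,15/16) (13,3/8) (13,18) (6,18) (4,86/5)]
3. After y ≥ 15: [(4,15) (13,15) (13,18) (6,18) (4,86/5)]
4. After y ≤ 19: [(4,15) (13,15) (13,18) (6,18) (4,86/5)]
5. Canonical ring: [(4,15) (13,15) (13,18) (6,18) (4,86/5)]

Clipped polygon: [(4,15) (13,15) (13,18) (6,18) (4,86/5)]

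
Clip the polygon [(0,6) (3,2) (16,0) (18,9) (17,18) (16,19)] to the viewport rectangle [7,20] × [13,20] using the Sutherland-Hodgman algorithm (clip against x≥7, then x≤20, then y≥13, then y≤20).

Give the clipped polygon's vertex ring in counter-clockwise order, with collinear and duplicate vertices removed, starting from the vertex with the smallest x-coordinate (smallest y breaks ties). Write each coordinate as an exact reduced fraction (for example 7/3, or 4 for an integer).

1. After x ≥ 7: [(7,187/16) (7,18/13) (16,0) (18,9) (17,18) (16,19)]
2. After x ≤ 20: [(7,187/16) (7,18/13) (16,0) (18,9) (17,18) (16,19)]
3. After y ≥ 13: [(112/13,13) (158/9,13) (17,18) (16,19)]
4. After y ≤ 20: [(112/13,13) (158/9,13) (17,18) (16,19)]
5. Canonical ring: [(112/13,13) (158/9,13) (17,18) (16,19)]

Clipped polygon: [(112/13,13) (158/9,13) (17,18) (16,19)]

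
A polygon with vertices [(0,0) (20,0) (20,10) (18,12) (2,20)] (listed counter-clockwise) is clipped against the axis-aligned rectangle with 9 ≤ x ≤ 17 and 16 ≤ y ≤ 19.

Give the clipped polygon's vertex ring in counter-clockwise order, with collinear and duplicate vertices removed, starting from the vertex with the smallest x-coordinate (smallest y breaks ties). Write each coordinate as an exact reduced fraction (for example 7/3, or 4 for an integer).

1. After x ≥ 9: [(9,0) (20,0) (20,10) (18,12) (9,33/2)]
2. After x ≤ 17: [(9,0) (17,0) (17,25/2) (9,33/2)]
3. After y ≥ 16: [(9,16) (10,16) (9,33/2)]
4. After y ≤ 19: [(9,16) (10,16) (9,33/2)]
5. Canonical ring: [(9,16) (10,16) (9,33/2)]

Clipped polygon: [(9,16) (10,16) (9,33/2)]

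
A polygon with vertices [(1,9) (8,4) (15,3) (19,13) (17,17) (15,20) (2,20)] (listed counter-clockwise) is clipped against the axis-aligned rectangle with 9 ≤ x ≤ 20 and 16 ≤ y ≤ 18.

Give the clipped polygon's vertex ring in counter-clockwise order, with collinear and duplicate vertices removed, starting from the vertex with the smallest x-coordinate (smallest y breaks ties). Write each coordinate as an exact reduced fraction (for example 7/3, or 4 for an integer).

Clipped polygon: [(9,16) (35/2,16) (17,17) (49/3,18) (9,18)]

1. After x ≥ 9: [(9,27/7) (15,3) (19,13) (17,17) (15,20) (9,20)]
2. After x ≤ 20: [(9,27/7) (15,3) (19,13) (17,17) (15,20) (9,20)]
3. After y ≥ 16: [(9,16) (35/2,16) (17,17) (15,20) (9,20)]
4. After y ≤ 18: [(9,18) (9,16) (35/2,16) (17,17) (49/3,18)]
5. Canonical ring: [(9,16) (35/2,16) (17,17) (49/3,18) (9,18)]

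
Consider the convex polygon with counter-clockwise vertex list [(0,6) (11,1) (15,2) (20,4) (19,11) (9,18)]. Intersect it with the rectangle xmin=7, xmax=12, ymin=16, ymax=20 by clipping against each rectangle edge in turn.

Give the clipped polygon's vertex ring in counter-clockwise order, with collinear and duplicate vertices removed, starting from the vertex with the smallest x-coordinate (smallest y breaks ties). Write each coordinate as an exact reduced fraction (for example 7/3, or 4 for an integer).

1. After x ≥ 7: [(7,46/3) (7,31/11) (11,1) (15,2) (20,4) (19,11) (9,18)]
2. After x ≤ 12: [(7,46/3) (7,31/11) (11,1) (12,5/4) (12,159/10) (9,18)]
3. After y ≥ 16: [(15/2,16) (83/7,16) (9,18)]
4. After y ≤ 20: [(15/2,16) (83/7,16) (9,18)]
5. Canonical ring: [(15/2,16) (83/7,16) (9,18)]

Clipped polygon: [(15/2,16) (83/7,16) (9,18)]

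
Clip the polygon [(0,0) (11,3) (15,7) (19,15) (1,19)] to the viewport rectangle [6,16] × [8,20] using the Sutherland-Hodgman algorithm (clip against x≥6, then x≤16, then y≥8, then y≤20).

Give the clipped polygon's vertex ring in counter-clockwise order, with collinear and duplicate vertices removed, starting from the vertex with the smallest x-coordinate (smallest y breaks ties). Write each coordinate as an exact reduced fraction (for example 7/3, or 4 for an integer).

1. After x ≥ 6: [(6,18/11) (11,3) (15,7) (19,15) (6,161/9)]
2. After x ≤ 16: [(6,18/11) (11,3) (15,7) (16,9) (16,47/3) (6,161/9)]
3. After y ≥ 8: [(6,8) (31/2,8) (16,9) (16,47/3) (6,161/9)]
4. After y ≤ 20: [(6,8) (31/2,8) (16,9) (16,47/3) (6,161/9)]
5. Canonical ring: [(6,8) (31/2,8) (16,9) (16,47/3) (6,161/9)]

Clipped polygon: [(6,8) (31/2,8) (16,9) (16,47/3) (6,161/9)]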